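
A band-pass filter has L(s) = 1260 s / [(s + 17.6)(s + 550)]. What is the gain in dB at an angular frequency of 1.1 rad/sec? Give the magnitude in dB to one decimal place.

-16.9 dB

|j1.1| = 1.1
|j1.1 + 17.6| = √(1.1² + 17.6²) = 17.63
|j1.1 + 550| = √(1.1² + 550²) = 550
|L(j1.1)| = 1260 × 1.1 / (17.63 × 550) = 0.1429
20 log₁₀(0.1429) = -16.90 dB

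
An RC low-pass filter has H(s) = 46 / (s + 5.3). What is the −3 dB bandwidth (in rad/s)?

5.3 rad/s

For a single-pole low-pass, the −3 dB point is at the pole: ω = 5.3 rad/s.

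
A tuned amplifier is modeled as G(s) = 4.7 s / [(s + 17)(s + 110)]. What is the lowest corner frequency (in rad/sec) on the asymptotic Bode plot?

Break frequencies occur at each pole and zero magnitude: 17 rad/sec, 110 rad/sec.
The lowest is 17 rad/sec.

17 rad/sec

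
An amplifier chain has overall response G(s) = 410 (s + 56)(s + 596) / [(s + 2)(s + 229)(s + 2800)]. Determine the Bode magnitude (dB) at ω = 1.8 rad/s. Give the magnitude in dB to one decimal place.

18.0 dB

|j1.8 + 56| = √(1.8² + 56²) = 56.03
|j1.8 + 596| = √(1.8² + 596²) = 596
|j1.8 + 2| = √(1.8² + 2²) = 2.691
|j1.8 + 229| = √(1.8² + 229²) = 229
|j1.8 + 2800| = √(1.8² + 2800²) = 2800
|G(j1.8)| = 410 × 56.03 × 596 / (2.691 × 229 × 2800) = 7.9354
20 log₁₀(7.9354) = 17.99 dB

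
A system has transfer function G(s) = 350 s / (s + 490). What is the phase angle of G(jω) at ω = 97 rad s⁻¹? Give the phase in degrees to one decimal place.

78.8 deg

∠(j97) = 90.00°
∠(j97 + 490) = arctan(97/490) = 11.20°
∠G(j97) = 90.00° − 11.20° = 78.80°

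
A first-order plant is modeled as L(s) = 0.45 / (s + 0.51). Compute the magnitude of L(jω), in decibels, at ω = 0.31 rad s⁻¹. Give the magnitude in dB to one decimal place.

-2.5 dB

|j0.31 + 0.51| = √(0.31² + 0.51²) = 0.5968
|L(j0.31)| = 0.45 / 0.5968 = 0.75399
20 log₁₀(0.75399) = -2.45 dB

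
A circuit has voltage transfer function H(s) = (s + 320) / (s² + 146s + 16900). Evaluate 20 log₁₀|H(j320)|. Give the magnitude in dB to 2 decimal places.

-46.66 dB

|j320 + 320| = √(320² + 320²) = 452.5
|(j320)² + 146(j320) + 16900| = |-85500 + j46720| = 9.743e+04
|H(j320)| = 1 × 452.5 / 9.743e+04 = 0.0046448
20 log₁₀(0.0046448) = -46.661 dB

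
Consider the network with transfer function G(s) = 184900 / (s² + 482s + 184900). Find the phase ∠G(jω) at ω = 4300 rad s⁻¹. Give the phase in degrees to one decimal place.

-173.5°

∠[(j4300)² + 482(j4300) + 184900] = ∠[-1.8305e+07 + j2.0726e+06] = 173.54°
∠G(j4300) = −173.54° = -173.54°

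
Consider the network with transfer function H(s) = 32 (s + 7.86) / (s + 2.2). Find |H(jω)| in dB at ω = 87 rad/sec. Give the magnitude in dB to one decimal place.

|j87 + 7.86| = √(87² + 7.86²) = 87.35
|j87 + 2.2| = √(87² + 2.2²) = 87.03
|H(j87)| = 32 × 87.35 / 87.03 = 32.12
20 log₁₀(32.12) = 30.14 dB

30.1 dB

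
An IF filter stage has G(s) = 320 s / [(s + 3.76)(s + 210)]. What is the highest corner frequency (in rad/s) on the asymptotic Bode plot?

Break frequencies occur at each pole and zero magnitude: 3.76 rad/s, 210 rad/s.
The highest is 210 rad/s.

210 rad/s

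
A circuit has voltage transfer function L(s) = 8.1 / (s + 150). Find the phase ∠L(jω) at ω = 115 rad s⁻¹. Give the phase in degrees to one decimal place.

∠(j115 + 150) = arctan(115/150) = 37.48°
∠L(j115) = −37.48° = -37.48°

-37.5°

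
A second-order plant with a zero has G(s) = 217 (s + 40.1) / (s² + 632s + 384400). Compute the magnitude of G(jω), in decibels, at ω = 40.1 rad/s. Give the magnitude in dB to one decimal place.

-29.9 dB

|j40.1 + 40.1| = √(40.1² + 40.1²) = 56.71
|(j40.1)² + 632(j40.1) + 384400| = |3.8279e+05 + j25343| = 3.836e+05
|G(j40.1)| = 217 × 56.71 / 3.836e+05 = 0.032078
20 log₁₀(0.032078) = -29.88 dB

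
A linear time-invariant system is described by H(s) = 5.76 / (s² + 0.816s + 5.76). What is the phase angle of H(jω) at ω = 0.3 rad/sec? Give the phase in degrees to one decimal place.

-2.5°

∠[(j0.3)² + 0.816(j0.3) + 5.76] = ∠[5.67 + j0.2448] = 2.47°
∠H(j0.3) = −2.47° = -2.47°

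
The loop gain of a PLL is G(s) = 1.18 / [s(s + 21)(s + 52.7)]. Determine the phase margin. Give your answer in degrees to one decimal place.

Gain crossover: |G(jω)| = 1 at ω ≈ 0.00107 rad/s.
∠G(j0.00107) = −90° − arctan(0.00107/21) − arctan(0.00107/52.7) ≈ -90.00°
PM = 180° + (-90.00°) = 90.00°

90.0°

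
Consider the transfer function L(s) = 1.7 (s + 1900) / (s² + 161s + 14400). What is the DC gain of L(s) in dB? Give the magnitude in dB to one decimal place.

L(0) = 1.7 × 1900 / 14400 = 0.22431
20 log₁₀(0.22431) = -12.98 dB

-13.0 dB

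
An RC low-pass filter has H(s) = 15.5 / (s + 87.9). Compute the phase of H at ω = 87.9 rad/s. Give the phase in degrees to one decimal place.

-45.0°

∠(j87.9 + 87.9) = arctan(87.9/87.9) = 45.00°
∠H(j87.9) = −45.00° = -45.00°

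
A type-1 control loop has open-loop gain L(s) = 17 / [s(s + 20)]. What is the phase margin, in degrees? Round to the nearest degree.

88°

Gain crossover: |L(jω)| = 1 at ω ≈ 0.849 rad s⁻¹.
∠L(j0.849) = −90° − arctan(0.849/20) ≈ -92.43°
PM = 180° + (-92.43°) = 87.57°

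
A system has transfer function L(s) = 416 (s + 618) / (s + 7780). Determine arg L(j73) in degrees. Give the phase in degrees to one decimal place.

6.2 deg

∠(j73 + 618) = arctan(73/618) = 6.74°
∠(j73 + 7780) = arctan(73/7780) = 0.54°
∠L(j73) = 6.74° − 0.54° = 6.20°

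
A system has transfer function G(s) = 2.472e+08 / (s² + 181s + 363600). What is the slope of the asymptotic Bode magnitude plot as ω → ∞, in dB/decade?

-40 dB/decade

With 0 zeros and 2 poles, the high-frequency asymptotic slope is 20 × (0 − 2) = -40 dB/decade.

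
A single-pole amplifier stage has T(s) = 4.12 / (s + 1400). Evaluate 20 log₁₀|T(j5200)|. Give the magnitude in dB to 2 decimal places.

|j5200 + 1400| = √(5200² + 1400²) = 5385
|T(j5200)| = 4.12 / 5385 = 0.00076506
20 log₁₀(0.00076506) = -62.326 dB

-62.33 dB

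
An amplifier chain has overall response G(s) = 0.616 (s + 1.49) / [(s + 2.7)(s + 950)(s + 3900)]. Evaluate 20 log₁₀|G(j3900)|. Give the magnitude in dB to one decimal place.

-151.1 dB

|j3900 + 1.49| = √(3900² + 1.49²) = 3900
|j3900 + 2.7| = √(3900² + 2.7²) = 3900
|j3900 + 950| = √(3900² + 950²) = 4014
|j3900 + 3900| = √(3900² + 3900²) = 5515
|G(j3900)| = 0.616 × 3900 / (3900 × 4014 × 5515) = 2.7824e-08
20 log₁₀(2.7824e-08) = -151.11 dB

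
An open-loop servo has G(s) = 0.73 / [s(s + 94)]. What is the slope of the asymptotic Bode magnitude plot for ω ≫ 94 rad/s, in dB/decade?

-40 dB/decade

With 0 zeros and 2 poles, the high-frequency asymptotic slope is 20 × (0 − 2) = -40 dB/decade.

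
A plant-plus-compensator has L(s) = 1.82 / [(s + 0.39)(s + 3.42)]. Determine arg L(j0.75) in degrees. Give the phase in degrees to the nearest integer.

∠(j0.75 + 0.39) = arctan(0.75/0.39) = 62.53°
∠(j0.75 + 3.42) = arctan(0.75/3.42) = 12.37°
∠L(j0.75) = − (62.53° + 12.37°) = -74.89°

-75°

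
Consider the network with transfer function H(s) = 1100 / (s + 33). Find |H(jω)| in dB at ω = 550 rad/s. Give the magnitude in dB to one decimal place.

6.0 dB

|j550 + 33| = √(550² + 33²) = 551
|H(j550)| = 1100 / 551 = 1.9964
20 log₁₀(1.9964) = 6.00 dB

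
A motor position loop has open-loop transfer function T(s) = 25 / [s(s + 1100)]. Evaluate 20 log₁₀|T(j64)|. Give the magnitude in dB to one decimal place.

|j64 + 1100| = √(64² + 1100²) = 1102
|j64| = 64
|T(j64)| = 25 / (1102 × 64) = 0.00035451
20 log₁₀(0.00035451) = -69.01 dB

-69.0 dB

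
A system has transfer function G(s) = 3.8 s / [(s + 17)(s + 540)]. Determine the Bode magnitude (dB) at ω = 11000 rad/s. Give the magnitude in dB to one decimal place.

|j11000| = 1.1e+04
|j11000 + 17| = √(11000² + 17²) = 1.1e+04
|j11000 + 540| = √(11000² + 540²) = 1.101e+04
|G(j11000)| = 3.8 × 1.1e+04 / (1.1e+04 × 1.101e+04) = 0.00034504
20 log₁₀(0.00034504) = -69.24 dB

-69.2 dB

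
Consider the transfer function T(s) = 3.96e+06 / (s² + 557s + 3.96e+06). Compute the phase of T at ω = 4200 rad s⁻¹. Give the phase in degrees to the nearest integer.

∠[(j4200)² + 557(j4200) + 3.96e+06] = ∠[-1.368e+07 + j2.3394e+06] = 170.30°
∠T(j4200) = −170.30° = -170.30°

-170°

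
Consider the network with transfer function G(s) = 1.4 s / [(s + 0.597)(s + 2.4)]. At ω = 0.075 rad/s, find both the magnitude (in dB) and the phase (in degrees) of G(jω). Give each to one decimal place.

|j0.075| = 0.075
|j0.075 + 0.597| = √(0.075² + 0.597²) = 0.6017
|j0.075 + 2.4| = √(0.075² + 2.4²) = 2.401
|G(j0.075)| = 1.4 × 0.075 / (0.6017 × 2.401) = 0.072676
20 log₁₀(0.072676) = -22.77 dB
∠(j0.075) = 90.00°
∠(j0.075 + 0.597) = arctan(0.075/0.597) = 7.16°
∠(j0.075 + 2.4) = arctan(0.075/2.4) = 1.79°
∠G(j0.075) = 90.00° − (7.16° + 1.79°) = 81.05°

|G| = -22.8 dB, ∠G = 81.0°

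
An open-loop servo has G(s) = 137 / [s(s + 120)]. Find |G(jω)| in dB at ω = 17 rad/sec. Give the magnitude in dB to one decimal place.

|j17 + 120| = √(17² + 120²) = 121.2
|j17| = 17
|G(j17)| = 137 / (121.2 × 17) = 0.066493
20 log₁₀(0.066493) = -23.54 dB

-23.5 dB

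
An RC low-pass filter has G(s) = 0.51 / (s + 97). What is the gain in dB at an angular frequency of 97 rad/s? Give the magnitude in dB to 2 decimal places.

|j97 + 97| = √(97² + 97²) = 137.2
|G(j97)| = 0.51 / 137.2 = 0.0037178
20 log₁₀(0.0037178) = -48.594 dB

-48.59 dB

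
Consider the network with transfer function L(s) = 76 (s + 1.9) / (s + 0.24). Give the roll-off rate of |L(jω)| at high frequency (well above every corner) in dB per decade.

With 1 zero and 1 pole, the high-frequency asymptotic slope is 20 × (1 − 1) = 0 dB/decade.

0 dB/decade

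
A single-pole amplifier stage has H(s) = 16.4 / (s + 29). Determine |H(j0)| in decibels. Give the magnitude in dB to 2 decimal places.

-4.95 dB

H(0) = 16.4 / 29 = 0.56552
20 log₁₀(0.56552) = -4.951 dB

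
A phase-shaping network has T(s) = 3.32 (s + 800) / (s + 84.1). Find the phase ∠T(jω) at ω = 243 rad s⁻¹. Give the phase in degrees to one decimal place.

∠(j243 + 800) = arctan(243/800) = 16.90°
∠(j243 + 84.1) = arctan(243/84.1) = 70.91°
∠T(j243) = 16.90° − 70.91° = -54.01°

-54.0 deg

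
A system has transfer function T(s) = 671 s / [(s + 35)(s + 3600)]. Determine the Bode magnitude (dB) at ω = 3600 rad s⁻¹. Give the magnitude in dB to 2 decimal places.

|j3600| = 3600
|j3600 + 35| = √(3600² + 35²) = 3600
|j3600 + 3600| = √(3600² + 3600²) = 5091
|T(j3600)| = 671 × 3600 / (3600 × 5091) = 0.13179
20 log₁₀(0.13179) = -17.602 dB

-17.60 dB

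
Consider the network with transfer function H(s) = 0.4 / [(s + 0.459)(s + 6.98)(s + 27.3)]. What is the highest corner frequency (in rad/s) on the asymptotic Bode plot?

Break frequencies occur at each pole and zero magnitude: 0.459 rad/s, 6.98 rad/s, 27.3 rad/s.
The highest is 27.3 rad/s.

27.3 rad/s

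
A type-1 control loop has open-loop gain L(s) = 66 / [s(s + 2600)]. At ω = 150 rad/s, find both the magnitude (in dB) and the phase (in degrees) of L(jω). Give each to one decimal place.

|j150 + 2600| = √(150² + 2600²) = 2604
|j150| = 150
|L(j150)| = 66 / (2604 × 150) = 0.00016895
20 log₁₀(0.00016895) = -75.44 dB
∠(j150 + 2600) = arctan(150/2600) = 3.30°
∠(j150) = 90.00°
∠L(j150) = − (3.30° + 90.00°) = -93.30°

|L| = -75.4 dB, ∠L = -93.3 deg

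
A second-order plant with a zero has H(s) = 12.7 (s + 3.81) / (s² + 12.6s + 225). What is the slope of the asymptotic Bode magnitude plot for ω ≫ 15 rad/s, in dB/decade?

With 1 zero and 2 poles, the high-frequency asymptotic slope is 20 × (1 − 2) = -20 dB/decade.

-20 dB/decade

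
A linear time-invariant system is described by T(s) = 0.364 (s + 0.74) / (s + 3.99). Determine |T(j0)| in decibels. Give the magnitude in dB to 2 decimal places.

T(0) = 0.364 × 0.74 / 3.99 = 0.067509
20 log₁₀(0.067509) = -23.413 dB

-23.41 dB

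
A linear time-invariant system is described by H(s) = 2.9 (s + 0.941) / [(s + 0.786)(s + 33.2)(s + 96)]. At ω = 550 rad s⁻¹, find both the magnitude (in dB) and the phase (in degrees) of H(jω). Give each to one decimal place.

|j550 + 0.941| = √(550² + 0.941²) = 550
|j550 + 0.786| = √(550² + 0.786²) = 550
|j550 + 33.2| = √(550² + 33.2²) = 551
|j550 + 96| = √(550² + 96²) = 558.3
|H(j550)| = 2.9 × 550 / (550 × 551 × 558.3) = 9.4268e-06
20 log₁₀(9.4268e-06) = -100.51 dB
∠(j550 + 0.941) = arctan(550/0.941) = 89.90°
∠(j550 + 0.786) = arctan(550/0.786) = 89.92°
∠(j550 + 33.2) = arctan(550/33.2) = 86.55°
∠(j550 + 96) = arctan(550/96) = 80.10°
∠H(j550) = 89.90° − (89.92° + 86.55° + 80.10°) = -166.66°

|H| = -100.5 dB, ∠H = -166.7 deg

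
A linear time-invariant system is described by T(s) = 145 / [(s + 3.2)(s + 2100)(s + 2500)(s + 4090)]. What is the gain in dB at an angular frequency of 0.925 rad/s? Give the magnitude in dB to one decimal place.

|j0.925 + 3.2| = √(0.925² + 3.2²) = 3.331
|j0.925 + 2100| = √(0.925² + 2100²) = 2100
|j0.925 + 2500| = √(0.925² + 2500²) = 2500
|j0.925 + 4090| = √(0.925² + 4090²) = 4090
|T(j0.925)| = 145 / (3.331 × 2100 × 2500 × 4090) = 2.0273e-09
20 log₁₀(2.0273e-09) = -173.86 dB

-173.9 dB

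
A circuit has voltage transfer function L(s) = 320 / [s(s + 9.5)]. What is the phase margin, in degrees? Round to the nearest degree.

Gain crossover: |L(jω)| = 1 at ω ≈ 16.7 rad/s.
∠L(j16.7) = −90° − arctan(16.7/9.5) ≈ -150.33°
PM = 180° + (-150.33°) = 29.67°

30°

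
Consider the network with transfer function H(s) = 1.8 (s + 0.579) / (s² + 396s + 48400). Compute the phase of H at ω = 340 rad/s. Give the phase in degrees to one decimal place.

∠(j340 + 0.579) = arctan(340/0.579) = 89.90°
∠[(j340)² + 396(j340) + 48400] = ∠[-67200 + j1.3464e+05] = 116.52°
∠H(j340) = 89.90° − 116.52° = -26.62°

-26.6°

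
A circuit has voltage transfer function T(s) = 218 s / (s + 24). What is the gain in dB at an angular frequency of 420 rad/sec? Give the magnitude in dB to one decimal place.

|j420| = 420
|j420 + 24| = √(420² + 24²) = 420.7
|T(j420)| = 218 × 420 / 420.7 = 217.64
20 log₁₀(217.64) = 46.75 dB

46.8 dB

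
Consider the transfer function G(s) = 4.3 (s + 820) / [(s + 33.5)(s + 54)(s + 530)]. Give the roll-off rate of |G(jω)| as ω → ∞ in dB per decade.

-40 dB/decade

With 1 zero and 3 poles, the high-frequency asymptotic slope is 20 × (1 − 3) = -40 dB/decade.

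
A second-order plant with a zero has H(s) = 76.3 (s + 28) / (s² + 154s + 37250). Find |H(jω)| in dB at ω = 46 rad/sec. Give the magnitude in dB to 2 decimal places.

|j46 + 28| = √(46² + 28²) = 53.85
|(j46)² + 154(j46) + 37250| = |35134 + j7084| = 3.584e+04
|H(j46)| = 76.3 × 53.85 / 3.584e+04 = 0.11464
20 log₁₀(0.11464) = -18.813 dB

-18.81 dB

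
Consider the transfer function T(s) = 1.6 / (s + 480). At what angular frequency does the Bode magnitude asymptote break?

The single real pole at s = −480 gives a corner at ω = 480 rad/s.

480 rad/s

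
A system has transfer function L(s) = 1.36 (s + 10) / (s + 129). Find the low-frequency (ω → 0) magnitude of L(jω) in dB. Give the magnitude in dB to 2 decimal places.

L(0) = 1.36 × 10 / 129 = 0.10543
20 log₁₀(0.10543) = -19.541 dB

-19.54 dB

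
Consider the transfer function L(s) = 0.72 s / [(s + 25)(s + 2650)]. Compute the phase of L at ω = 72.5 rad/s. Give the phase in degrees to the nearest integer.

∠(j72.5) = 90.00°
∠(j72.5 + 25) = arctan(72.5/25) = 70.97°
∠(j72.5 + 2650) = arctan(72.5/2650) = 1.57°
∠L(j72.5) = 90.00° − (70.97° + 1.57°) = 17.46°

17°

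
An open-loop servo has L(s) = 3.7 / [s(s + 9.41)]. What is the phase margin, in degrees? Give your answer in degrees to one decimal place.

87.6°

Gain crossover: |L(jω)| = 1 at ω ≈ 0.393 rad/s.
∠L(j0.393) = −90° − arctan(0.393/9.41) ≈ -92.39°
PM = 180° + (-92.39°) = 87.61°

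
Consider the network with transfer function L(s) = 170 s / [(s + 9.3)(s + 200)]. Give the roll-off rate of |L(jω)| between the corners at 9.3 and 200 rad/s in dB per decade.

In this band the factors already past their corner are: 1 differentiator zero, pole at 9.3; net slope = 0 dB/decade.

0 dB/decade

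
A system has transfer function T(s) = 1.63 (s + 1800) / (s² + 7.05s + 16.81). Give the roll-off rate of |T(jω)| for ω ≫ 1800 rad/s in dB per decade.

With 1 zero and 2 poles, the high-frequency asymptotic slope is 20 × (1 − 2) = -20 dB/decade.

-20 dB/decade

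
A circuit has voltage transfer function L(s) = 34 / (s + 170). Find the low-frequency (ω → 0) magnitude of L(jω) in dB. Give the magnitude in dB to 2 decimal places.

-13.98 dB

L(0) = 34 / 170 = 0.2
20 log₁₀(0.2) = -13.979 dB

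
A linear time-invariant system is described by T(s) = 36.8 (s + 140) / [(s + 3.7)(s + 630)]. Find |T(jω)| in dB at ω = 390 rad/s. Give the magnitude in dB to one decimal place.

|j390 + 140| = √(390² + 140²) = 414.4
|j390 + 3.7| = √(390² + 3.7²) = 390
|j390 + 630| = √(390² + 630²) = 740.9
|T(j390)| = 36.8 × 414.4 / (390 × 740.9) = 0.052767
20 log₁₀(0.052767) = -25.55 dB

-25.6 dB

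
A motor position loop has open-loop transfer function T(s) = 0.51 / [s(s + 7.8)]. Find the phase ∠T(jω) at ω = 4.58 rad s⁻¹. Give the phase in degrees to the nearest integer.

∠(j4.58 + 7.8) = arctan(4.58/7.8) = 30.42°
∠(j4.58) = 90.00°
∠T(j4.58) = − (30.42° + 90.00°) = -120.42°

-120°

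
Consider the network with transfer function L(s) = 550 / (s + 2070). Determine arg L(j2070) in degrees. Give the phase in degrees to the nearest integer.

∠(j2070 + 2070) = arctan(2070/2070) = 45.00°
∠L(j2070) = −45.00° = -45.00°

-45°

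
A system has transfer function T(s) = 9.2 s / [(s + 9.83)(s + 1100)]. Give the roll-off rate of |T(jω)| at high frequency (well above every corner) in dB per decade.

With 1 zero and 2 poles, the high-frequency asymptotic slope is 20 × (1 − 2) = -20 dB/decade.

-20 dB/decade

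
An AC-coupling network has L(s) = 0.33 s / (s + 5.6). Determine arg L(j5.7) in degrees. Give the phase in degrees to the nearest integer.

44°

∠(j5.7) = 90.00°
∠(j5.7 + 5.6) = arctan(5.7/5.6) = 45.51°
∠L(j5.7) = 90.00° − 45.51° = 44.49°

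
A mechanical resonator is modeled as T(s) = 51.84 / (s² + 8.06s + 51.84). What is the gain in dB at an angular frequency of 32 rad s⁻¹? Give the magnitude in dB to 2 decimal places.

-25.76 dB

|(j32)² + 8.06(j32) + 51.84| = |-972.16 + j257.92| = 1006
|T(j32)| = 51.84 / 1006 = 0.051541
20 log₁₀(0.051541) = -25.757 dB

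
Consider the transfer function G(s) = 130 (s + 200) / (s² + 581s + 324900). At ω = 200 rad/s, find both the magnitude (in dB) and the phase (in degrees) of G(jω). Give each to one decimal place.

|G| = -18.5 dB, ∠G = 22.8 deg

|j200 + 200| = √(200² + 200²) = 282.8
|(j200)² + 581(j200) + 324900| = |2.849e+05 + j1.162e+05| = 3.077e+05
|G(j200)| = 130 × 282.8 / 3.077e+05 = 0.1195
20 log₁₀(0.1195) = -18.45 dB
∠(j200 + 200) = arctan(200/200) = 45.00°
∠[(j200)² + 581(j200) + 324900] = ∠[2.849e+05 + j1.162e+05] = 22.19°
∠G(j200) = 45.00° − 22.19° = 22.81°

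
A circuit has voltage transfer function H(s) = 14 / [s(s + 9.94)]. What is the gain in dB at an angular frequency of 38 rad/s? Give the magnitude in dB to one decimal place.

|j38 + 9.94| = √(38² + 9.94²) = 39.28
|j38| = 38
|H(j38)| = 14 / (39.28 × 38) = 0.0093797
20 log₁₀(0.0093797) = -40.56 dB

-40.6 dB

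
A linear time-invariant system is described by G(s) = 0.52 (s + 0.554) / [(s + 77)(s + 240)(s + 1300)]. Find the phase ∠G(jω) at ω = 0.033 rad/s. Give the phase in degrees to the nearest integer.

∠(j0.033 + 0.554) = arctan(0.033/0.554) = 3.41°
∠(j0.033 + 77) = arctan(0.033/77) = 0.02°
∠(j0.033 + 240) = arctan(0.033/240) = 0.01°
∠(j0.033 + 1300) = arctan(0.033/1300) = 0.00°
∠G(j0.033) = 3.41° − (0.02° + 0.01° + 0.00°) = 3.38°

3 deg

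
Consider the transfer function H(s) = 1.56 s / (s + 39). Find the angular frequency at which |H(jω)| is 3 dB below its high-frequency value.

For a single-pole high-pass, the −3 dB point is at the pole: ω = 39 rad/s.

39 rad/s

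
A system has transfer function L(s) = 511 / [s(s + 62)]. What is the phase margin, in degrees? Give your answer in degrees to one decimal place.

Gain crossover: |L(jω)| = 1 at ω ≈ 8.17 rad/sec.
∠L(j8.17) = −90° − arctan(8.17/62) ≈ -97.51°
PM = 180° + (-97.51°) = 82.49°

82.5°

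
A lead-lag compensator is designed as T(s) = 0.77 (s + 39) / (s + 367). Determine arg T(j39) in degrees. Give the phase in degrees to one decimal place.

38.9°

∠(j39 + 39) = arctan(39/39) = 45.00°
∠(j39 + 367) = arctan(39/367) = 6.07°
∠T(j39) = 45.00° − 6.07° = 38.93°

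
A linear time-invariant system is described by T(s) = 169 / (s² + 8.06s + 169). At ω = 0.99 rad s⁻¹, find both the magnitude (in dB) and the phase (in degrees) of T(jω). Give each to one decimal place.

|(j0.99)² + 8.06(j0.99) + 169| = |168.02 + j7.9794| = 168.2
|T(j0.99)| = 169 / 168.2 = 1.0047
20 log₁₀(1.0047) = 0.04 dB
∠[(j0.99)² + 8.06(j0.99) + 169] = ∠[168.02 + j7.9794] = 2.72°
∠T(j0.99) = −2.72° = -2.72°

|T| = 0.0 dB, ∠T = -2.7°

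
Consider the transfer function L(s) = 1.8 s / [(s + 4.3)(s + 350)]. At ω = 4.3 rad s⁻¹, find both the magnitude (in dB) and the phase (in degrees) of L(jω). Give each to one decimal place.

|j4.3| = 4.3
|j4.3 + 4.3| = √(4.3² + 4.3²) = 6.081
|j4.3 + 350| = √(4.3² + 350²) = 350
|L(j4.3)| = 1.8 × 4.3 / (6.081 × 350) = 0.0036363
20 log₁₀(0.0036363) = -48.79 dB
∠(j4.3) = 90.00°
∠(j4.3 + 4.3) = arctan(4.3/4.3) = 45.00°
∠(j4.3 + 350) = arctan(4.3/350) = 0.70°
∠L(j4.3) = 90.00° − (45.00° + 0.70°) = 44.30°

|L| = -48.8 dB, ∠L = 44.3°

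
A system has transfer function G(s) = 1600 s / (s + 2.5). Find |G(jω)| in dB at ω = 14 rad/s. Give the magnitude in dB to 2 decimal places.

|j14| = 14
|j14 + 2.5| = √(14² + 2.5²) = 14.22
|G(j14)| = 1600 × 14 / 14.22 = 1575.1
20 log₁₀(1575.1) = 63.946 dB

63.95 dB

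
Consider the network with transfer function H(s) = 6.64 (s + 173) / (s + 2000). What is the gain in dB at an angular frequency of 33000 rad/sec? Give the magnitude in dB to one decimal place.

|j33000 + 173| = √(33000² + 173²) = 3.3e+04
|j33000 + 2000| = √(33000² + 2000²) = 3.306e+04
|H(j33000)| = 6.64 × 3.3e+04 / 3.306e+04 = 6.6279
20 log₁₀(6.6279) = 16.43 dB

16.4 dB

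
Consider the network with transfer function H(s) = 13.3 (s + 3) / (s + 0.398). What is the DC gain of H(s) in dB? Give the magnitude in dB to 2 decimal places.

40.02 dB

H(0) = 13.3 × 3 / 0.398 = 100.25
20 log₁₀(100.25) = 40.022 dB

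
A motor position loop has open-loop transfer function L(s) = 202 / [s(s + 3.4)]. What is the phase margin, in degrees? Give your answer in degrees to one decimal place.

Gain crossover: |L(jω)| = 1 at ω ≈ 14 rad/sec.
∠L(j14) = −90° − arctan(14/3.4) ≈ -166.36°
PM = 180° + (-166.36°) = 13.64°

13.6°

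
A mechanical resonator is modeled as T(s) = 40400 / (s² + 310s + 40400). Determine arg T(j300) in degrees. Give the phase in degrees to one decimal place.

∠[(j300)² + 310(j300) + 40400] = ∠[-49600 + j93000] = 118.07°
∠T(j300) = −118.07° = -118.07°

-118.1°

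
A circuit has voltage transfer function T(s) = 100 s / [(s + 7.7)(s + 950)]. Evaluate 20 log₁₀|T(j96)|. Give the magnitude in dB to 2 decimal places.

-19.63 dB

|j96| = 96
|j96 + 7.7| = √(96² + 7.7²) = 96.31
|j96 + 950| = √(96² + 950²) = 954.8
|T(j96)| = 100 × 96 / (96.31 × 954.8) = 0.10439
20 log₁₀(0.10439) = -19.626 dB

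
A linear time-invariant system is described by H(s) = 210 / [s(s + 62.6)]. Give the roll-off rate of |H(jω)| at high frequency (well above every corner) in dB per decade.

-40 dB/decade

With 0 zeros and 2 poles, the high-frequency asymptotic slope is 20 × (0 − 2) = -40 dB/decade.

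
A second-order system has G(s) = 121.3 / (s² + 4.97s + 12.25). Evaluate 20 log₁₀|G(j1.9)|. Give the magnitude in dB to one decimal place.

19.5 dB

|(j1.9)² + 4.97(j1.9) + 12.25| = |8.64 + j9.443| = 12.8
|G(j1.9)| = 121.3 / 12.8 = 9.4771
20 log₁₀(9.4771) = 19.53 dB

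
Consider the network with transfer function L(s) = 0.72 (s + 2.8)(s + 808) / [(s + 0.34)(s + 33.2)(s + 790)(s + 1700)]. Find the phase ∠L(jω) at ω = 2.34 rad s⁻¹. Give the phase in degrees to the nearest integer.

∠(j2.34 + 2.8) = arctan(2.34/2.8) = 39.89°
∠(j2.34 + 808) = arctan(2.34/808) = 0.17°
∠(j2.34 + 0.34) = arctan(2.34/0.34) = 81.73°
∠(j2.34 + 33.2) = arctan(2.34/33.2) = 4.03°
∠(j2.34 + 790) = arctan(2.34/790) = 0.17°
∠(j2.34 + 1700) = arctan(2.34/1700) = 0.08°
∠L(j2.34) = 39.89° + 0.17° − (81.73° + 4.03° + 0.17° + 0.08°) = -45.96°

-46 deg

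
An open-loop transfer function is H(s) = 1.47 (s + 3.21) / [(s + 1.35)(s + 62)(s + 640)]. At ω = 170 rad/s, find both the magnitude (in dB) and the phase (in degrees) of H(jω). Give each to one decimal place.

|H| = -98.2 dB, ∠H = -85.5°

|j170 + 3.21| = √(170² + 3.21²) = 170
|j170 + 1.35| = √(170² + 1.35²) = 170
|j170 + 62| = √(170² + 62²) = 181
|j170 + 640| = √(170² + 640²) = 662.2
|H(j170)| = 1.47 × 170 / (170 × 181 × 662.2) = 1.227e-05
20 log₁₀(1.227e-05) = -98.22 dB
∠(j170 + 3.21) = arctan(170/3.21) = 88.92°
∠(j170 + 1.35) = arctan(170/1.35) = 89.55°
∠(j170 + 62) = arctan(170/62) = 69.96°
∠(j170 + 640) = arctan(170/640) = 14.88°
∠H(j170) = 88.92° − (89.55° + 69.96° + 14.88°) = -85.47°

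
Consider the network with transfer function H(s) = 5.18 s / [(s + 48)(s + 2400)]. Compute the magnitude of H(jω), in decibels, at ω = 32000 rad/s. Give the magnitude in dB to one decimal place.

|j32000| = 3.2e+04
|j32000 + 48| = √(32000² + 48²) = 3.2e+04
|j32000 + 2400| = √(32000² + 2400²) = 3.209e+04
|H(j32000)| = 5.18 × 3.2e+04 / (3.2e+04 × 3.209e+04) = 0.00016142
20 log₁₀(0.00016142) = -75.84 dB

-75.8 dB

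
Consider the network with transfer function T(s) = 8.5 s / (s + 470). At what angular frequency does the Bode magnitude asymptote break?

470 rad/s

The single real pole at s = −470 gives a corner at ω = 470 rad/s.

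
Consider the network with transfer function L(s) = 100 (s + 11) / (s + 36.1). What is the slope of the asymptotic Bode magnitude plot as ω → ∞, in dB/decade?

0 dB/decade

With 1 zero and 1 pole, the high-frequency asymptotic slope is 20 × (1 − 1) = 0 dB/decade.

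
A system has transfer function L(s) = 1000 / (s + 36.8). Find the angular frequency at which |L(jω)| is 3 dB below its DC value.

36.8 rad s⁻¹

For a single-pole low-pass, the −3 dB point is at the pole: ω = 36.8 rad s⁻¹.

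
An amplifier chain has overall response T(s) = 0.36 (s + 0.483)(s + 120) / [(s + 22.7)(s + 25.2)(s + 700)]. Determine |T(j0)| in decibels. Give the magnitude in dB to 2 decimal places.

-85.66 dB

T(0) = 0.36 × 0.483 × 120 / (22.7 × 25.2 × 700) = 5.2108e-05
20 log₁₀(5.2108e-05) = -85.662 dB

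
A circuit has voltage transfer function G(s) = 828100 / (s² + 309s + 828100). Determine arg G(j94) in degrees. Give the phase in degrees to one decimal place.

-2.0 deg

∠[(j94)² + 309(j94) + 828100] = ∠[8.1926e+05 + j29046] = 2.03°
∠G(j94) = −2.03° = -2.03°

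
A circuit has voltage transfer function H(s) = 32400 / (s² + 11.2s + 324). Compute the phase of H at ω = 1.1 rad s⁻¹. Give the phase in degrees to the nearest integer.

∠[(j1.1)² + 11.2(j1.1) + 324] = ∠[322.79 + j12.32] = 2.19°
∠H(j1.1) = −2.19° = -2.19°

-2°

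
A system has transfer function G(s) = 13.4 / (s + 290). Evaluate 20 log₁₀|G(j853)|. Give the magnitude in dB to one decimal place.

|j853 + 290| = √(853² + 290²) = 900.9
|G(j853)| = 13.4 / 900.9 = 0.014873
20 log₁₀(0.014873) = -36.55 dB

-36.6 dB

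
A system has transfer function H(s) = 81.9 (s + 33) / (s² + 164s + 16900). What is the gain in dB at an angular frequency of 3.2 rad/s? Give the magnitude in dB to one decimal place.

|j3.2 + 33| = √(3.2² + 33²) = 33.15
|(j3.2)² + 164(j3.2) + 16900| = |16890 + j524.8| = 1.69e+04
|H(j3.2)| = 81.9 × 33.15 / 1.69e+04 = 0.16069
20 log₁₀(0.16069) = -15.88 dB

-15.9 dB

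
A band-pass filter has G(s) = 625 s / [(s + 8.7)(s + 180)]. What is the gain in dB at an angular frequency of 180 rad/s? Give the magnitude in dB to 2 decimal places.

7.79 dB

|j180| = 180
|j180 + 8.7| = √(180² + 8.7²) = 180.2
|j180 + 180| = √(180² + 180²) = 254.6
|G(j180)| = 625 × 180 / (180.2 × 254.6) = 2.4524
20 log₁₀(2.4524) = 7.792 dB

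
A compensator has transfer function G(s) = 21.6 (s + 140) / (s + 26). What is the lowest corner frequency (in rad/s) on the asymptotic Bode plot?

26 rad/s

Break frequencies occur at each pole and zero magnitude: 26 rad/s, 140 rad/s.
The lowest is 26 rad/s.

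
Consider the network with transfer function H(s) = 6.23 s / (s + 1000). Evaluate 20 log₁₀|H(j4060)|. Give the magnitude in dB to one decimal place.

15.6 dB

|j4060| = 4060
|j4060 + 1000| = √(4060² + 1000²) = 4181
|H(j4060)| = 6.23 × 4060 / 4181 = 6.0492
20 log₁₀(6.0492) = 15.63 dB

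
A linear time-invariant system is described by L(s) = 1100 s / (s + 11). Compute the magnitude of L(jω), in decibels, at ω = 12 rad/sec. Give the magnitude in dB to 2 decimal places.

58.18 dB

|j12| = 12
|j12 + 11| = √(12² + 11²) = 16.28
|L(j12)| = 1100 × 12 / 16.28 = 810.87
20 log₁₀(810.87) = 58.179 dB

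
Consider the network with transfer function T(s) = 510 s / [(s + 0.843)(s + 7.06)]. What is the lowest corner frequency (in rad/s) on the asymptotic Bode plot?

Break frequencies occur at each pole and zero magnitude: 0.843 rad/s, 7.06 rad/s.
The lowest is 0.843 rad/s.

0.843 rad/s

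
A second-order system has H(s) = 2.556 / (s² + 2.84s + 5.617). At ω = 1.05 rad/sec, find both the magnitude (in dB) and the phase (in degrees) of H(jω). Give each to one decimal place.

|(j1.05)² + 2.84(j1.05) + 5.617| = |4.5145 + j2.982| = 5.41
|H(j1.05)| = 2.556 / 5.41 = 0.47242
20 log₁₀(0.47242) = -6.51 dB
∠[(j1.05)² + 2.84(j1.05) + 5.617] = ∠[4.5145 + j2.982] = 33.45°
∠H(j1.05) = −33.45° = -33.45°

|H| = -6.5 dB, ∠H = -33.4°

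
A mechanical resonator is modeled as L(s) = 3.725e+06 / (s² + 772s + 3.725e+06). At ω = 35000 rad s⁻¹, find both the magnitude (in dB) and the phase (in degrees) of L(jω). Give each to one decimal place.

|(j35000)² + 772(j35000) + 3.725e+06| = |-1.2213e+09 + j2.702e+07| = 1.222e+09
|L(j35000)| = 3.725e+06 / 1.222e+09 = 0.0030493
20 log₁₀(0.0030493) = -50.32 dB
∠[(j35000)² + 772(j35000) + 3.725e+06] = ∠[-1.2213e+09 + j2.702e+07] = 178.73°
∠L(j35000) = −178.73° = -178.73°

|L| = -50.3 dB, ∠L = -178.7°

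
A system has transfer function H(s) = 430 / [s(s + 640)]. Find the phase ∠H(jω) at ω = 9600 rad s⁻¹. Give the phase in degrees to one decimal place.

-176.2 deg

∠(j9600 + 640) = arctan(9600/640) = 86.19°
∠(j9600) = 90.00°
∠H(j9600) = − (86.19° + 90.00°) = -176.19°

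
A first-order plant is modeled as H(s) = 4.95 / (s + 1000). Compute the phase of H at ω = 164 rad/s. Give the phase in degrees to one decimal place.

-9.3 deg

∠(j164 + 1000) = arctan(164/1000) = 9.31°
∠H(j164) = −9.31° = -9.31°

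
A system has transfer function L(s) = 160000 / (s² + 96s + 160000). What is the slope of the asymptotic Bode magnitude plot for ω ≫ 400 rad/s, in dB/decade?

With 0 zeros and 2 poles, the high-frequency asymptotic slope is 20 × (0 − 2) = -40 dB/decade.

-40 dB/decade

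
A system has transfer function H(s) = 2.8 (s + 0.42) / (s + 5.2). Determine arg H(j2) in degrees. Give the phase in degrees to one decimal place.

∠(j2 + 0.42) = arctan(2/0.42) = 78.14°
∠(j2 + 5.2) = arctan(2/5.2) = 21.04°
∠H(j2) = 78.14° − 21.04° = 57.10°

57.1 deg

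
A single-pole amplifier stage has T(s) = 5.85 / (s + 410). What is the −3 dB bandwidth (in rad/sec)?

410 rad/sec

For a single-pole low-pass, the −3 dB point is at the pole: ω = 410 rad/sec.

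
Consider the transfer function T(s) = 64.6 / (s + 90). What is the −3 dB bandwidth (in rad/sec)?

90 rad/sec

For a single-pole low-pass, the −3 dB point is at the pole: ω = 90 rad/sec.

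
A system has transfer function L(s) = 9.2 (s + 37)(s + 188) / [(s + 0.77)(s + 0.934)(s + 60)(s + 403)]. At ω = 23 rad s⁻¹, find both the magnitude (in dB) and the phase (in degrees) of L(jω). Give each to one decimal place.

|j23 + 37| = √(23² + 37²) = 43.57
|j23 + 188| = √(23² + 188²) = 189.4
|j23 + 0.77| = √(23² + 0.77²) = 23.01
|j23 + 0.934| = √(23² + 0.934²) = 23.02
|j23 + 60| = √(23² + 60²) = 64.26
|j23 + 403| = √(23² + 403²) = 403.7
|L(j23)| = 9.2 × 43.57 × 189.4 / (23.01 × 23.02 × 64.26 × 403.7) = 0.005525
20 log₁₀(0.005525) = -45.15 dB
∠(j23 + 37) = arctan(23/37) = 31.87°
∠(j23 + 188) = arctan(23/188) = 6.97°
∠(j23 + 0.77) = arctan(23/0.77) = 88.08°
∠(j23 + 0.934) = arctan(23/0.934) = 87.67°
∠(j23 + 60) = arctan(23/60) = 20.97°
∠(j23 + 403) = arctan(23/403) = 3.27°
∠L(j23) = 31.87° + 6.97° − (88.08° + 87.67° + 20.97° + 3.27°) = -161.16°

|L| = -45.2 dB, ∠L = -161.2 deg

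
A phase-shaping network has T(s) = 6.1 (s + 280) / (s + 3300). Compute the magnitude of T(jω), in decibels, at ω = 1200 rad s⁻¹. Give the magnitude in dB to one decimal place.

|j1200 + 280| = √(1200² + 280²) = 1232
|j1200 + 3300| = √(1200² + 3300²) = 3511
|T(j1200)| = 6.1 × 1232 / 3511 = 2.1406
20 log₁₀(2.1406) = 6.61 dB

6.6 dB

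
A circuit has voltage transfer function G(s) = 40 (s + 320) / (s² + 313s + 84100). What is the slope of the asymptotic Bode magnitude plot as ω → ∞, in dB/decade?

With 1 zero and 2 poles, the high-frequency asymptotic slope is 20 × (1 − 2) = -20 dB/decade.

-20 dB/decade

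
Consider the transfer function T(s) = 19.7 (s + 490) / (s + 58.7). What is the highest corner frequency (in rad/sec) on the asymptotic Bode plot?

490 rad/sec

Break frequencies occur at each pole and zero magnitude: 58.7 rad/sec, 490 rad/sec.
The highest is 490 rad/sec.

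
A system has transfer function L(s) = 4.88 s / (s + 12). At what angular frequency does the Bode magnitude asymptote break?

12 rad s⁻¹

The single real pole at s = −12 gives a corner at ω = 12 rad s⁻¹.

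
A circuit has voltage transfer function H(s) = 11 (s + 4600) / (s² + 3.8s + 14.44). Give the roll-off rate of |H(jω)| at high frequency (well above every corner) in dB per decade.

-20 dB/decade

With 1 zero and 2 poles, the high-frequency asymptotic slope is 20 × (1 − 2) = -20 dB/decade.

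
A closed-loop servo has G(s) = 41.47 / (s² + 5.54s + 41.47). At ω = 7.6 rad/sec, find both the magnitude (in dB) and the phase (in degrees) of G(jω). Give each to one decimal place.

|(j7.6)² + 5.54(j7.6) + 41.47| = |-16.29 + j42.104| = 45.15
|G(j7.6)| = 41.47 / 45.15 = 0.91859
20 log₁₀(0.91859) = -0.74 dB
∠[(j7.6)² + 5.54(j7.6) + 41.47] = ∠[-16.29 + j42.104] = 111.15°
∠G(j7.6) = −111.15° = -111.15°

|G| = -0.7 dB, ∠G = -111.2 deg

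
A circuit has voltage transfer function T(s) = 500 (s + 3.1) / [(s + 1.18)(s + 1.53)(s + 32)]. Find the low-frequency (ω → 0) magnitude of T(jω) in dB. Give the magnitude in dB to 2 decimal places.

T(0) = 500 × 3.1 / (1.18 × 1.53 × 32) = 26.829
20 log₁₀(26.829) = 28.572 dB

28.57 dB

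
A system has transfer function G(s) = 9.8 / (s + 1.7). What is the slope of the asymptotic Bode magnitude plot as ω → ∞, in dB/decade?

-20 dB/decade

With 0 zeros and 1 pole, the high-frequency asymptotic slope is 20 × (0 − 1) = -20 dB/decade.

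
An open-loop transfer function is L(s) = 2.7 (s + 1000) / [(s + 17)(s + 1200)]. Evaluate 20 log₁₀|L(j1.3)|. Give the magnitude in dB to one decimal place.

|j1.3 + 1000| = √(1.3² + 1000²) = 1000
|j1.3 + 17| = √(1.3² + 17²) = 17.05
|j1.3 + 1200| = √(1.3² + 1200²) = 1200
|L(j1.3)| = 2.7 × 1000 / (17.05 × 1200) = 0.13197
20 log₁₀(0.13197) = -17.59 dB

-17.6 dB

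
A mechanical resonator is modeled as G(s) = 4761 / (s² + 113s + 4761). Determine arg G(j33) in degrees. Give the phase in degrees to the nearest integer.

∠[(j33)² + 113(j33) + 4761] = ∠[3672 + j3729] = 45.44°
∠G(j33) = −45.44° = -45.44°

-45°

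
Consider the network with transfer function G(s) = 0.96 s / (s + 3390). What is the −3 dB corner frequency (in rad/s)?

For a single-pole high-pass, the −3 dB point is at the pole: ω = 3390 rad/s.

3390 rad/s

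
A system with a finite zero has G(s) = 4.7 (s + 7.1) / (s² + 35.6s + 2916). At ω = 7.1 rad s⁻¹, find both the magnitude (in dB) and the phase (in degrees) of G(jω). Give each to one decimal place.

|j7.1 + 7.1| = √(7.1² + 7.1²) = 10.04
|(j7.1)² + 35.6(j7.1) + 2916| = |2865.6 + j252.76| = 2877
|G(j7.1)| = 4.7 × 10.04 / 2877 = 0.016405
20 log₁₀(0.016405) = -35.70 dB
∠(j7.1 + 7.1) = arctan(7.1/7.1) = 45.00°
∠[(j7.1)² + 35.6(j7.1) + 2916] = ∠[2865.6 + j252.76] = 5.04°
∠G(j7.1) = 45.00° − 5.04° = 39.96°

|G| = -35.7 dB, ∠G = 40.0°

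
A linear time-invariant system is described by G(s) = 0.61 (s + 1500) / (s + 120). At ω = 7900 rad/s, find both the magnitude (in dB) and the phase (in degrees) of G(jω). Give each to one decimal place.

|G| = -4.1 dB, ∠G = -9.9 deg

|j7900 + 1500| = √(7900² + 1500²) = 8041
|j7900 + 120| = √(7900² + 120²) = 7901
|G(j7900)| = 0.61 × 8041 / 7901 = 0.62083
20 log₁₀(0.62083) = -4.14 dB
∠(j7900 + 1500) = arctan(7900/1500) = 79.25°
∠(j7900 + 120) = arctan(7900/120) = 89.13°
∠G(j7900) = 79.25° − 89.13° = -9.88°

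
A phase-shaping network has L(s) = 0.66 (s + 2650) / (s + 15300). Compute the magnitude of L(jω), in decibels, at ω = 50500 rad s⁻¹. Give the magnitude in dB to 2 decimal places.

|j50500 + 2650| = √(50500² + 2650²) = 5.057e+04
|j50500 + 15300| = √(50500² + 15300²) = 5.277e+04
|L(j50500)| = 0.66 × 5.057e+04 / 5.277e+04 = 0.63252
20 log₁₀(0.63252) = -3.979 dB

-3.98 dB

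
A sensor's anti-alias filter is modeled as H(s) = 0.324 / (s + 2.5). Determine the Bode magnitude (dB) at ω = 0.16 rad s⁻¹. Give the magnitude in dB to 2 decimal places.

|j0.16 + 2.5| = √(0.16² + 2.5²) = 2.505
|H(j0.16)| = 0.324 / 2.505 = 0.12934
20 log₁₀(0.12934) = -17.766 dB

-17.77 dB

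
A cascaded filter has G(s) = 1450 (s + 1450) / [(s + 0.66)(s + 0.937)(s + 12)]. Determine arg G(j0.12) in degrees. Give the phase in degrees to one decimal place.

-18.2°

∠(j0.12 + 1450) = arctan(0.12/1450) = 0.00°
∠(j0.12 + 0.66) = arctan(0.12/0.66) = 10.30°
∠(j0.12 + 0.937) = arctan(0.12/0.937) = 7.30°
∠(j0.12 + 12) = arctan(0.12/12) = 0.57°
∠G(j0.12) = 0.00° − (10.30° + 7.30° + 0.57°) = -18.17°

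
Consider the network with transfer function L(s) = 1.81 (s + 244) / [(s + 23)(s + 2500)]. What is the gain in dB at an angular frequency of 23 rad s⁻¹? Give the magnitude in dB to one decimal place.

|j23 + 244| = √(23² + 244²) = 245.1
|j23 + 23| = √(23² + 23²) = 32.53
|j23 + 2500| = √(23² + 2500²) = 2500
|L(j23)| = 1.81 × 245.1 / (32.53 × 2500) = 0.0054549
20 log₁₀(0.0054549) = -45.26 dB

-45.3 dB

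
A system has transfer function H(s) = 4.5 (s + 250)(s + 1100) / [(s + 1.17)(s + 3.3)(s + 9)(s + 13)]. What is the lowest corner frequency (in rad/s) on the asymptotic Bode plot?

Break frequencies occur at each pole and zero magnitude: 1.17 rad/s, 3.3 rad/s, 9 rad/s, 13 rad/s, 250 rad/s, 1100 rad/s.
The lowest is 1.17 rad/s.

1.17 rad/s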